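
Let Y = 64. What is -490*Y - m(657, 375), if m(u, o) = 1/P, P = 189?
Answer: -5927041/189 ≈ -31360.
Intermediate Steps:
m(u, o) = 1/189
-490*Y - m(657, 375) = -490*64 - 1*1/189 = -31360 - 1/189 = -5927041/189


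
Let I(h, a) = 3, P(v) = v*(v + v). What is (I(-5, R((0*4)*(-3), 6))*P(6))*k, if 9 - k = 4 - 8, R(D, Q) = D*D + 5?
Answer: 2808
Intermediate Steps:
P(v) = 2*v² (P(v) = v*(2*v) = 2*v²)
R(D, Q) = 5 + D² (R(D, Q) = D² + 5 = 5 + D²)
k = 13 (k = 9 - (4 - 8) = 9 - 1*(-4) = 9 + 4 = 13)
(I(-5, R((0*4)*(-3), 6))*P(6))*k = (3*(2*6²))*13 = (3*(2*36))*13 = (3*72)*13 = 216*13 = 2808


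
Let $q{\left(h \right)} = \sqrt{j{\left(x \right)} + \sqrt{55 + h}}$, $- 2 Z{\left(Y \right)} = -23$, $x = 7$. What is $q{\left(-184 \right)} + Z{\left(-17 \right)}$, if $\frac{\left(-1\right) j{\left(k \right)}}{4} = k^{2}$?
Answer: $\frac{23}{2} + \sqrt{-196 + i \sqrt{129}} \approx 11.905 + 14.006 i$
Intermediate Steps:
$Z{\left(Y \right)} = \frac{23}{2}$ ($Z{\left(Y \right)} = \left(- \frac{1}{2}\right) \left(-23\right) = \frac{23}{2}$)
$j{\left(k \right)} = - 4 k^{2}$
$q{\left(h \right)} = \sqrt{-196 + \sqrt{55 + h}}$ ($q{\left(h \right)} = \sqrt{- 4 \cdot 7^{2} + \sqrt{55 + h}} = \sqrt{\left(-4\right) 49 + \sqrt{55 + h}} = \sqrt{-196 + \sqrt{55 + h}}$)
$q{\left(-184 \right)} + Z{\left(-17 \right)} = \sqrt{-196 + \sqrt{55 - 184}} + \frac{23}{2} = \sqrt{-196 + \sqrt{-129}} + \frac{23}{2} = \sqrt{-196 + i \sqrt{129}} + \frac{23}{2} = \frac{23}{2} + \sqrt{-196 + i \sqrt{129}}$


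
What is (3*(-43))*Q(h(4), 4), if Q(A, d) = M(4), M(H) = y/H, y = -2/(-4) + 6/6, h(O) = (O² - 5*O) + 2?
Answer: -387/8 ≈ -48.375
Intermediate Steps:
h(O) = 2 + O² - 5*O
y = 3/2 (y = -2*(-¼) + 6*(⅙) = ½ + 1 = 3/2 ≈ 1.5000)
M(H) = 3/(2*H)
Q(A, d) = 3/8 (Q(A, d) = (3/2)/4 = (3/2)*(¼) = 3/8)
(3*(-43))*Q(h(4), 4) = (3*(-43))*(3/8) = -129*3/8 = -387/8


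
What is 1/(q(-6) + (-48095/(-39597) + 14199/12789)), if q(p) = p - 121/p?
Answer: 112534674/1855868939 ≈ 0.060637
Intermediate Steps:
1/(q(-6) + (-48095/(-39597) + 14199/12789)) = 1/((-6 - 121/(-6)) + (-48095/(-39597) + 14199/12789)) = 1/((-6 - 121*(-⅙)) + (-48095*(-1/39597) + 14199*(1/12789))) = 1/((-6 + 121/6) + (48095/39597 + 4733/4263)) = 1/(85/6 + 130813862/56267337) = 1/(1855868939/112534674) = 112534674/1855868939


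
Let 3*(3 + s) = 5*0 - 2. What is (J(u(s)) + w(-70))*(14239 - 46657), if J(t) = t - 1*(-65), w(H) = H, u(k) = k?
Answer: 280956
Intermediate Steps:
s = -11/3 (s = -3 + (5*0 - 2)/3 = -3 + (0 - 2)/3 = -3 + (⅓)*(-2) = -3 - ⅔ = -11/3 ≈ -3.6667)
J(t) = 65 + t (J(t) = t + 65 = 65 + t)
(J(u(s)) + w(-70))*(14239 - 46657) = ((65 - 11/3) - 70)*(14239 - 46657) = (184/3 - 70)*(-32418) = -26/3*(-32418) = 280956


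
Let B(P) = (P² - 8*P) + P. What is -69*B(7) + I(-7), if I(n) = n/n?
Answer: 1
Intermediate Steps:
I(n) = 1
B(P) = P² - 7*P
-69*B(7) + I(-7) = -483*(-7 + 7) + 1 = -483*0 + 1 = -69*0 + 1 = 0 + 1 = 1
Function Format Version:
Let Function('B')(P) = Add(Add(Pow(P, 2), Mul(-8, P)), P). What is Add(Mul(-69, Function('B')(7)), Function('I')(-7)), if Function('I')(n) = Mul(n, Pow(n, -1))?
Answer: 1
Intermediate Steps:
Function('I')(n) = 1
Function('B')(P) = Add(Pow(P, 2), Mul(-7, P))
Add(Mul(-69, Function('B')(7)), Function('I')(-7)) = Add(Mul(-69, Mul(7, Add(-7, 7))), 1) = Add(Mul(-69, Mul(7, 0)), 1) = Add(Mul(-69, 0), 1) = Add(0, 1) = 1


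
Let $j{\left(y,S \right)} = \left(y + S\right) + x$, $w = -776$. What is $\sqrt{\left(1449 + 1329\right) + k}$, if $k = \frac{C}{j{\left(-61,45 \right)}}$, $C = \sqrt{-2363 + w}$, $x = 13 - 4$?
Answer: $\frac{\sqrt{136122 - 7 i \sqrt{3139}}}{7} \approx 52.707 - 0.075928 i$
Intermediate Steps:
$x = 9$ ($x = 13 - 4 = 9$)
$j{\left(y,S \right)} = 9 + S + y$ ($j{\left(y,S \right)} = \left(y + S\right) + 9 = \left(S + y\right) + 9 = 9 + S + y$)
$C = i \sqrt{3139}$ ($C = \sqrt{-2363 - 776} = \sqrt{-3139} = i \sqrt{3139} \approx 56.027 i$)
$k = - \frac{i \sqrt{3139}}{7}$ ($k = \frac{i \sqrt{3139}}{9 + 45 - 61} = \frac{i \sqrt{3139}}{-7} = i \sqrt{3139} \left(- \frac{1}{7}\right) = - \frac{i \sqrt{3139}}{7} \approx - 8.0038 i$)
$\sqrt{\left(1449 + 1329\right) + k} = \sqrt{\left(1449 + 1329\right) - \frac{i \sqrt{3139}}{7}} = \sqrt{2778 - \frac{i \sqrt{3139}}{7}}$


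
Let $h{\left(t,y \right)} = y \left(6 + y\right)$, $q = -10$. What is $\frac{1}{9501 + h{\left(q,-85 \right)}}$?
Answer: $\frac{1}{16216} \approx 6.1668 \cdot 10^{-5}$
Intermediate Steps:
$\frac{1}{9501 + h{\left(q,-85 \right)}} = \frac{1}{9501 - 85 \left(6 - 85\right)} = \frac{1}{9501 - -6715} = \frac{1}{9501 + 6715} = \frac{1}{16216}$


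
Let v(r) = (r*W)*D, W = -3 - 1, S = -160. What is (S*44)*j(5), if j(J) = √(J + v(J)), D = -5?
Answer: -7040*√105 ≈ -72139.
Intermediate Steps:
W = -4
v(r) = 20*r (v(r) = (r*(-4))*(-5) = -4*r*(-5) = 20*r)
j(J) = √21*√J (j(J) = √(J + 20*J) = √(21*J) = √21*√J)
(S*44)*j(5) = (-160*44)*(√21*√5) = -7040*√105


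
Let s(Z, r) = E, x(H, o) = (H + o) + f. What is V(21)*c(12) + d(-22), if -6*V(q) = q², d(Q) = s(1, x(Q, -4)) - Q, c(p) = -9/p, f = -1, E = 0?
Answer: 617/8 ≈ 77.125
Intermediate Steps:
x(H, o) = -1 + H + o (x(H, o) = (H + o) - 1 = -1 + H + o)
s(Z, r) = 0
d(Q) = -Q (d(Q) = 0 - Q = -Q)
V(q) = -q²/6
V(21)*c(12) + d(-22) = (-⅙*21²)*(-9/12) - 1*(-22) = (-⅙*441)*(-9*1/12) + 22 = -147/2*(-¾) + 22 = 441/8 + 22 = 617/8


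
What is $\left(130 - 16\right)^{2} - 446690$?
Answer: $-433694$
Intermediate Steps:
$\left(130 - 16\right)^{2} - 446690 = 114^{2} - 446690 = 12996 - 446690 = -433694$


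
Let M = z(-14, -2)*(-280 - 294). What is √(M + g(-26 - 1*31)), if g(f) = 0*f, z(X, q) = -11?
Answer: √6314 ≈ 79.461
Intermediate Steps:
g(f) = 0
M = 6314 (M = -11*(-280 - 294) = -11*(-574) = 6314)
√(M + g(-26 - 1*31)) = √(6314 + 0) = √6314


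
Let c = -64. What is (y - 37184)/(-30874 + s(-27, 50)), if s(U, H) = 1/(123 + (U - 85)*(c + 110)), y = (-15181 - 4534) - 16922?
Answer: 371245809/155265347 ≈ 2.3910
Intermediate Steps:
y = -36637 (y = -19715 - 16922 = -36637)
s(U, H) = 1/(-3787 + 46*U) (s(U, H) = 1/(123 + (U - 85)*(-64 + 110)) = 1/(123 + (-85 + U)*46) = 1/(123 + (-3910 + 46*U)) = 1/(-3787 + 46*U))
(y - 37184)/(-30874 + s(-27, 50)) = (-36637 - 37184)/(-30874 + 1/(-3787 + 46*(-27))) = -73821/(-30874 + 1/(-3787 - 1242)) = -73821/(-30874 + 1/(-5029)) = -73821/(-30874 - 1/5029) = -73821/(-155265347/5029) = -73821*(-5029/155265347) = 371245809/155265347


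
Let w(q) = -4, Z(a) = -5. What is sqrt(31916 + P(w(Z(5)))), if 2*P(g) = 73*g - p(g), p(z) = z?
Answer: 26*sqrt(47) ≈ 178.25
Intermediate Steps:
P(g) = 36*g (P(g) = (73*g - g)/2 = (72*g)/2 = 36*g)
sqrt(31916 + P(w(Z(5)))) = sqrt(31916 + 36*(-4)) = sqrt(31916 - 144) = sqrt(31772) = 26*sqrt(47)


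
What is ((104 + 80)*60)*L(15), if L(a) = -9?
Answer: -99360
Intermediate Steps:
((104 + 80)*60)*L(15) = ((104 + 80)*60)*(-9) = (184*60)*(-9) = 11040*(-9) = -99360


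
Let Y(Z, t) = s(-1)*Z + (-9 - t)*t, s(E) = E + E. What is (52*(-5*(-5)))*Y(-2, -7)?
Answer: 23400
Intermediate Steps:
s(E) = 2*E
Y(Z, t) = -2*Z + t*(-9 - t) (Y(Z, t) = (2*(-1))*Z + (-9 - t)*t = -2*Z + t*(-9 - t))
(52*(-5*(-5)))*Y(-2, -7) = (52*(-5*(-5)))*(-1*(-7)² - 9*(-7) - 2*(-2)) = (52*25)*(-1*49 + 63 + 4) = 1300*(-49 + 63 + 4) = 1300*18 = 23400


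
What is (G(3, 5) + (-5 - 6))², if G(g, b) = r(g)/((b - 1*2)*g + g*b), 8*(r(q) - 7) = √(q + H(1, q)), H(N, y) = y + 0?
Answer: (2056 - √6)²/36864 ≈ 114.40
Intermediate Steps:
H(N, y) = y
r(q) = 7 + √2*√q/8 (r(q) = 7 + √(q + q)/8 = 7 + √(2*q)/8 = 7 + (√2*√q)/8 = 7 + √2*√q/8)
G(g, b) = (7 + √2*√g/8)/(b*g + g*(-2 + b)) (G(g, b) = (7 + √2*√g/8)/((b - 1*2)*g + g*b) = (7 + √2*√g/8)/((b - 2)*g + b*g) = (7 + √2*√g/8)/((-2 + b)*g + b*g) = (7 + √2*√g/8)/(g*(-2 + b) + b*g) = (7 + √2*√g/8)/(b*g + g*(-2 + b)))
(G(3, 5) + (-5 - 6))² = ((1/16)*(56 + √2*√3)/(3*(-1 + 5)) + (-5 - 6))² = ((1/16)*(⅓)*(56 + √6)/4 - 11)² = ((1/16)*(⅓)*(¼)*(56 + √6) - 11)² = ((7/24 + √6/192) - 11)² = (-257/24 + √6/192)²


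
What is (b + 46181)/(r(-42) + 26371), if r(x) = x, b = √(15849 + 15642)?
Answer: 46181/26329 + 3*√3499/26329 ≈ 1.7607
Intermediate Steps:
b = 3*√3499 (b = √31491 = 3*√3499 ≈ 177.46)
(b + 46181)/(r(-42) + 26371) = (3*√3499 + 46181)/(-42 + 26371) = (46181 + 3*√3499)/26329 = (46181 + 3*√3499)*(1/26329) = 46181/26329 + 3*√3499/26329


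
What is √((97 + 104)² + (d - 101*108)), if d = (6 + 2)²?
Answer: √29557 ≈ 171.92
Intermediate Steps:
d = 64 (d = 8² = 64)
√((97 + 104)² + (d - 101*108)) = √((97 + 104)² + (64 - 101*108)) = √(201² + (64 - 10908)) = √(40401 - 10844) = √29557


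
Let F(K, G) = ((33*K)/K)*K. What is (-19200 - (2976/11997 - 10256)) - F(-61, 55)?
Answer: -894131/129 ≈ -6931.3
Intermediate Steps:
F(K, G) = 33*K
(-19200 - (2976/11997 - 10256)) - F(-61, 55) = (-19200 - (2976/11997 - 10256)) - 33*(-61) = (-19200 - (2976*(1/11997) - 10256)) - 1*(-2013) = (-19200 - (32/129 - 10256)) + 2013 = (-19200 - 1*(-1322992/129)) + 2013 = (-19200 + 1322992/129) + 2013 = -1153808/129 + 2013 = -894131/129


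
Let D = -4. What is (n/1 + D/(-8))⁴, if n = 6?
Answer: 28561/16 ≈ 1785.1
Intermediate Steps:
(n/1 + D/(-8))⁴ = (6/1 - 4/(-8))⁴ = (6*1 - 4*(-⅛))⁴ = (6 + ½)⁴ = (13/2)⁴ = 28561/16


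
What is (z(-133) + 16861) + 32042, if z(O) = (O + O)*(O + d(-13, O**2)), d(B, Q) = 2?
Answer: 83749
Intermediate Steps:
z(O) = 2*O*(2 + O) (z(O) = (O + O)*(O + 2) = (2*O)*(2 + O) = 2*O*(2 + O))
(z(-133) + 16861) + 32042 = (2*(-133)*(2 - 133) + 16861) + 32042 = (2*(-133)*(-131) + 16861) + 32042 = (34846 + 16861) + 32042 = 51707 + 32042 = 83749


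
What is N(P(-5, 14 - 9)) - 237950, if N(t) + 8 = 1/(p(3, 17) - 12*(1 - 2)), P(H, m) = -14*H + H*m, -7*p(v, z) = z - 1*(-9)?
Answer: -13801557/58 ≈ -2.3796e+5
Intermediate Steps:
p(v, z) = -9/7 - z/7 (p(v, z) = -(z - 1*(-9))/7 = -(z + 9)/7 = -(9 + z)/7 = -9/7 - z/7)
N(t) = -457/58 (N(t) = -8 + 1/((-9/7 - 1/7*17) - 12*(1 - 2)) = -8 + 1/((-9/7 - 17/7) - 12*(-1)) = -8 + 1/(-26/7 + 12) = -8 + 1/(58/7) = -8 + 7/58 = -457/58)
N(P(-5, 14 - 9)) - 237950 = -457/58 - 237950 = -13801557/58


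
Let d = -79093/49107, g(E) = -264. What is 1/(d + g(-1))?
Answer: -49107/13043341 ≈ -0.0037649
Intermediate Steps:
d = -79093/49107 (d = -79093*1/49107 = -79093/49107 ≈ -1.6106)
1/(d + g(-1)) = 1/(-79093/49107 - 264) = 1/(-13043341/49107) = -49107/13043341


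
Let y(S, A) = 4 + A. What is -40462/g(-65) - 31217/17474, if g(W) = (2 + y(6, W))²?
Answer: -815699365/60826994 ≈ -13.410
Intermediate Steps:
g(W) = (6 + W)² (g(W) = (2 + (4 + W))² = (6 + W)²)
-40462/g(-65) - 31217/17474 = -40462/(6 - 65)² - 31217/17474 = -40462/((-59)²) - 31217*1/17474 = -40462/3481 - 31217/17474 = -815699365/60826994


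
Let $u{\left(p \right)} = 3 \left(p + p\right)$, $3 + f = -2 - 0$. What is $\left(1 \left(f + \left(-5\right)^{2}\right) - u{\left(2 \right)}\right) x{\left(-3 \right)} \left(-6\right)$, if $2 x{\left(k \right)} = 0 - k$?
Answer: $-72$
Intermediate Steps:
$x{\left(k \right)} = - \frac{k}{2}$ ($x{\left(k \right)} = \frac{0 - k}{2} = \frac{\left(-1\right) k}{2} = - \frac{k}{2}$)
$f = -5$ ($f = -3 - 2 = -5$)
$u{\left(p \right)} = 6 p$ ($u{\left(p \right)} = 3 \cdot 2 p = 6 p$)
$\left(1 \left(f + \left(-5\right)^{2}\right) - u{\left(2 \right)}\right) x{\left(-3 \right)} \left(-6\right) = \left(1 \left(-5 + \left(-5\right)^{2}\right) - 6 \cdot 2\right) \left(\left(- \frac{1}{2}\right) \left(-3\right)\right) \left(-6\right) = \left(1 \left(-5 + 25\right) - 12\right) \frac{3}{2} \left(-6\right) = \left(1 \cdot 20 - 12\right) \frac{3}{2} \left(-6\right) = \left(20 - 12\right) \frac{3}{2} \left(-6\right) = 8 \cdot \frac{3}{2} \left(-6\right) = 12 \left(-6\right) = -72$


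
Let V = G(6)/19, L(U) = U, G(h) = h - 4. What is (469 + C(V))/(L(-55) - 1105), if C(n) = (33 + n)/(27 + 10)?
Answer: -1116/2755 ≈ -0.40508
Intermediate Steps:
G(h) = -4 + h
V = 2/19 (V = (-4 + 6)/19 = 2*(1/19) = 2/19 ≈ 0.10526)
C(n) = 33/37 + n/37 (C(n) = (33 + n)/37 = (33 + n)*(1/37) = 33/37 + n/37)
(469 + C(V))/(L(-55) - 1105) = (469 + (33/37 + (1/37)*(2/19)))/(-55 - 1105) = (469 + (33/37 + 2/703))/(-1160) = (469 + 17/19)*(-1/1160) = (8928/19)*(-1/1160) = -1116/2755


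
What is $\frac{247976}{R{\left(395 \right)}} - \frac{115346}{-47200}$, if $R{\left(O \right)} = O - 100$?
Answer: $\frac{19895753}{23600} \approx 843.04$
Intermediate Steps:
$R{\left(O \right)} = -100 + O$ ($R{\left(O \right)} = O - 100 = -100 + O$)
$\frac{247976}{R{\left(395 \right)}} - \frac{115346}{-47200} = \frac{247976}{-100 + 395} - \frac{115346}{-47200} = \frac{247976}{295} - - \frac{57673}{23600} = 247976 \cdot \frac{1}{295} + \frac{57673}{23600} = \frac{247976}{295} + \frac{57673}{23600} = \frac{19895753}{23600}$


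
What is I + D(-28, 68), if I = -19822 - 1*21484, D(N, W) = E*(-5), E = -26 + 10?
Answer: -41226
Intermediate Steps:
E = -16
D(N, W) = 80 (D(N, W) = -16*(-5) = 80)
I = -41306 (I = -19822 - 21484 = -41306)
I + D(-28, 68) = -41306 + 80 = -41226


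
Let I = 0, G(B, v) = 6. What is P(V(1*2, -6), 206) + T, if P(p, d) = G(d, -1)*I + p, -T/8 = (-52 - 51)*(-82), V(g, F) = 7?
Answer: -67561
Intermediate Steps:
T = -67568 (T = -8*(-52 - 51)*(-82) = -(-824)*(-82) = -8*8446 = -67568)
P(p, d) = p (P(p, d) = 6*0 + p = 0 + p = p)
P(V(1*2, -6), 206) + T = 7 - 67568 = -67561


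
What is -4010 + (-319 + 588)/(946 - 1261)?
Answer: -1263419/315 ≈ -4010.9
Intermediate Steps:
-4010 + (-319 + 588)/(946 - 1261) = -4010 + 269/(-315) = -4010 + 269*(-1/315) = -4010 - 269/315 = -1263419/315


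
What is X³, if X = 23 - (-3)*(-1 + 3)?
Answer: 24389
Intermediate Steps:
X = 29 (X = 23 - (-3)*2 = 23 - 1*(-6) = 23 + 6 = 29)
X³ = 29³ = 24389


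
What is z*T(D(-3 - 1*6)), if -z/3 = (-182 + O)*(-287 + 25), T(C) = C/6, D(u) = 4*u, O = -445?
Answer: 2956932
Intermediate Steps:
T(C) = C/6 (T(C) = C*(1/6) = C/6)
z = -492822 (z = -3*(-182 - 445)*(-287 + 25) = -(-1881)*(-262) = -3*164274 = -492822)
z*T(D(-3 - 1*6)) = -82137*4*(-3 - 1*6) = -82137*4*(-3 - 6) = -82137*4*(-9) = -82137*(-36) = -492822*(-6) = 2956932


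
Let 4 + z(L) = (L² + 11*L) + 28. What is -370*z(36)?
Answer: -634920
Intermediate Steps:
z(L) = 24 + L² + 11*L (z(L) = -4 + ((L² + 11*L) + 28) = -4 + (28 + L² + 11*L) = 24 + L² + 11*L)
-370*z(36) = -370*(24 + 36² + 11*36) = -370*(24 + 1296 + 396) = -370*1716 = -634920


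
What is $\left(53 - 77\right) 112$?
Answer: $-2688$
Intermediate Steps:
$\left(53 - 77\right) 112 = \left(-24\right) 112 = -2688$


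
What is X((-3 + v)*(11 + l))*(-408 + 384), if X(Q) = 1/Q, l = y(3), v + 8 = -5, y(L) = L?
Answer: 3/28 ≈ 0.10714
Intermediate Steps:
v = -13 (v = -8 - 5 = -13)
l = 3
X((-3 + v)*(11 + l))*(-408 + 384) = (-408 + 384)/(((-3 - 13)*(11 + 3))) = -24/(-16*14) = -24/(-224) = -1/224*(-24) = 3/28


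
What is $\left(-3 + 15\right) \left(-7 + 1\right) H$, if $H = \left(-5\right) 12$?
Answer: $4320$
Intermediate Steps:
$H = -60$
$\left(-3 + 15\right) \left(-7 + 1\right) H = \left(-3 + 15\right) \left(-7 + 1\right) \left(-60\right) = 12 \left(-6\right) \left(-60\right) = \left(-72\right) \left(-60\right) = 4320$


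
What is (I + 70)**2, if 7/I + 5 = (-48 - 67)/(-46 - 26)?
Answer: 5654884/1225 ≈ 4616.2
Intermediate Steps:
I = -72/35 (I = 7/(-5 + (-48 - 67)/(-46 - 26)) = 7/(-5 - 115/(-72)) = 7/(-5 - 115*(-1/72)) = 7/(-5 + 115/72) = 7/(-245/72) = 7*(-72/245) = -72/35 ≈ -2.0571)
(I + 70)**2 = (-72/35 + 70)**2 = (2378/35)**2 = 5654884/1225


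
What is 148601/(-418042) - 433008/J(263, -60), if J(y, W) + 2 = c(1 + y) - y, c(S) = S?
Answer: 181015381735/418042 ≈ 4.3301e+5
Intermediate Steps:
J(y, W) = -1 (J(y, W) = -2 + ((1 + y) - y) = -2 + 1 = -1)
148601/(-418042) - 433008/J(263, -60) = 148601/(-418042) - 433008/(-1) = 148601*(-1/418042) - 433008*(-1) = -148601/418042 + 433008 = 181015381735/418042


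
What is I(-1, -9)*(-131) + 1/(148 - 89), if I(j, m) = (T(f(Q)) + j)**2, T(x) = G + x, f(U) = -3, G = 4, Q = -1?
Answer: 1/59 ≈ 0.016949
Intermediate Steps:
T(x) = 4 + x
I(j, m) = (1 + j)**2 (I(j, m) = ((4 - 3) + j)**2 = (1 + j)**2)
I(-1, -9)*(-131) + 1/(148 - 89) = (1 - 1)**2*(-131) + 1/(148 - 89) = 0**2*(-131) + 1/59 = 0*(-131) + 1/59 = 0 + 1/59 = 1/59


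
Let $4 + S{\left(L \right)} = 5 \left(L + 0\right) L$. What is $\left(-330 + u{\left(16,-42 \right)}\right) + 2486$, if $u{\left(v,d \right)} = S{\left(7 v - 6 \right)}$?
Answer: $58332$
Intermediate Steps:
$S{\left(L \right)} = -4 + 5 L^{2}$ ($S{\left(L \right)} = -4 + 5 \left(L + 0\right) L = -4 + 5 L L = -4 + 5 L^{2}$)
$u{\left(v,d \right)} = -4 + 5 \left(-6 + 7 v\right)^{2}$ ($u{\left(v,d \right)} = -4 + 5 \left(7 v - 6\right)^{2} = -4 + 5 \left(-6 + 7 v\right)^{2}$)
$\left(-330 + u{\left(16,-42 \right)}\right) + 2486 = \left(-330 - \left(4 - 5 \left(-6 + 7 \cdot 16\right)^{2}\right)\right) + 2486 = \left(-330 - \left(4 - 5 \left(-6 + 112\right)^{2}\right)\right) + 2486 = \left(-330 - \left(4 - 5 \cdot 106^{2}\right)\right) + 2486 = \left(-330 + \left(-4 + 5 \cdot 11236\right)\right) + 2486 = \left(-330 + \left(-4 + 56180\right)\right) + 2486 = \left(-330 + 56176\right) + 2486 = 55846 + 2486 = 58332$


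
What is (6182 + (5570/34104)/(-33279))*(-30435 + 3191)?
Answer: -487628850090269/2895273 ≈ -1.6842e+8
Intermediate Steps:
(6182 + (5570/34104)/(-33279))*(-30435 + 3191) = (6182 + (5570*(1/34104))*(-1/33279))*(-27244) = (6182 + (2785/17052)*(-1/33279))*(-27244) = (6182 - 2785/567473508)*(-27244) = (3508121223671/567473508)*(-27244) = -487628850090269/2895273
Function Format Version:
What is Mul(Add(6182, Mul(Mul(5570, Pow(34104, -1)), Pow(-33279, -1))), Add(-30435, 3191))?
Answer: Rational(-487628850090269, 2895273) ≈ -1.6842e+8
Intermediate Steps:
Mul(Add(6182, Mul(Mul(5570, Pow(34104, -1)), Pow(-33279, -1))), Add(-30435, 3191)) = Mul(Add(6182, Mul(Mul(5570, Rational(1, 34104)), Rational(-1, 33279))), -27244) = Mul(Add(6182, Mul(Rational(2785, 17052), Rational(-1, 33279))), -27244) = Mul(Add(6182, Rational(-2785, 567473508)), -27244) = Mul(Rational(3508121223671, 567473508), -27244) = Rational(-487628850090269, 2895273)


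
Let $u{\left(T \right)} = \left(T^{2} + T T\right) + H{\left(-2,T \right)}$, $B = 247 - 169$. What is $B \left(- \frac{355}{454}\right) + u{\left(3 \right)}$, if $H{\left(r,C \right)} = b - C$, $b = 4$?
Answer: $- \frac{9532}{227} \approx -41.991$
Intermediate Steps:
$B = 78$ ($B = 247 - 169 = 78$)
$H{\left(r,C \right)} = 4 - C$
$u{\left(T \right)} = 4 - T + 2 T^{2}$ ($u{\left(T \right)} = \left(T^{2} + T T\right) - \left(-4 + T\right) = \left(T^{2} + T^{2}\right) - \left(-4 + T\right) = 2 T^{2} - \left(-4 + T\right) = 4 - T + 2 T^{2}$)
$B \left(- \frac{355}{454}\right) + u{\left(3 \right)} = 78 \left(- \frac{355}{454}\right) + \left(4 - 3 + 2 \cdot 3^{2}\right) = 78 \left(\left(-355\right) \frac{1}{454}\right) + \left(4 - 3 + 2 \cdot 9\right) = 78 \left(- \frac{355}{454}\right) + \left(4 - 3 + 18\right) = - \frac{13845}{227} + 19 = - \frac{9532}{227}$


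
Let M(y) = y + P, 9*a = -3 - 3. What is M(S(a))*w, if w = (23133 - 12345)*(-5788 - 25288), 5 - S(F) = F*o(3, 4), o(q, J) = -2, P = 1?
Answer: -1564490144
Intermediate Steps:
a = -⅔ (a = (-3 - 3)/9 = (⅑)*(-6) = -⅔ ≈ -0.66667)
S(F) = 5 + 2*F (S(F) = 5 - F*(-2) = 5 - (-2)*F = 5 + 2*F)
w = -335247888 (w = 10788*(-31076) = -335247888)
M(y) = 1 + y (M(y) = y + 1 = 1 + y)
M(S(a))*w = (1 + (5 + 2*(-⅔)))*(-335247888) = (1 + (5 - 4/3))*(-335247888) = (1 + 11/3)*(-335247888) = (14/3)*(-335247888) = -1564490144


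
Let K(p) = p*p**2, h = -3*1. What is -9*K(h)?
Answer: 243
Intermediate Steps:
h = -3
K(p) = p**3
-9*K(h) = -9*(-3)**3 = -9*(-27) = 243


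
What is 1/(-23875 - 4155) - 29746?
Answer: -833780381/28030 ≈ -29746.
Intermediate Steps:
1/(-23875 - 4155) - 29746 = 1/(-28030) - 29746 = -1/28030 - 29746 = -833780381/28030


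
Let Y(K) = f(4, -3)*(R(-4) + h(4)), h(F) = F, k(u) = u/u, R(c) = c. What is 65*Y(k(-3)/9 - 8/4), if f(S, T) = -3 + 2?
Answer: 0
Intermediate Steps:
f(S, T) = -1
k(u) = 1
Y(K) = 0 (Y(K) = -(-4 + 4) = -1*0 = 0)
65*Y(k(-3)/9 - 8/4) = 65*0 = 0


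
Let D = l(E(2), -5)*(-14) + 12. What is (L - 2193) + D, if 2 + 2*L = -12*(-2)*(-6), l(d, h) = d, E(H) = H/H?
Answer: -2268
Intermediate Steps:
E(H) = 1
D = -2 (D = 1*(-14) + 12 = -14 + 12 = -2)
L = -73 (L = -1 + (-12*(-2)*(-6))/2 = -1 + (24*(-6))/2 = -1 + (½)*(-144) = -1 - 72 = -73)
(L - 2193) + D = (-73 - 2193) - 2 = -2266 - 2 = -2268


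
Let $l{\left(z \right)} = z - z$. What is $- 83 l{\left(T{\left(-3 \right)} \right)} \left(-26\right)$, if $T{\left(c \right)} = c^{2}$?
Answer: $0$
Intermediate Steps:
$l{\left(z \right)} = 0$
$- 83 l{\left(T{\left(-3 \right)} \right)} \left(-26\right) = \left(-83\right) 0 \left(-26\right) = 0 \left(-26\right) = 0$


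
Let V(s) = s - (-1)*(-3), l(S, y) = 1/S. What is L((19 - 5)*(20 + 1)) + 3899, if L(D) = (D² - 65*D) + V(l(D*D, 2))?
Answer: 6156144793/86436 ≈ 71222.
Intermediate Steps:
V(s) = -3 + s (V(s) = s - 1*3 = s - 3 = -3 + s)
L(D) = -3 + D⁻² + D² - 65*D (L(D) = (D² - 65*D) + (-3 + 1/(D*D)) = (D² - 65*D) + (-3 + 1/(D²)) = (D² - 65*D) + (-3 + D⁻²) = -3 + D⁻² + D² - 65*D)
L((19 - 5)*(20 + 1)) + 3899 = (-3 + ((19 - 5)*(20 + 1))⁻² + ((19 - 5)*(20 + 1))² - 65*(19 - 5)*(20 + 1)) + 3899 = (-3 + (14*21)⁻² + (14*21)² - 910*21) + 3899 = (-3 + 294⁻² + 294² - 65*294) + 3899 = (-3 + 1/86436 + 86436 - 19110) + 3899 = 5819130829/86436 + 3899 = 6156144793/86436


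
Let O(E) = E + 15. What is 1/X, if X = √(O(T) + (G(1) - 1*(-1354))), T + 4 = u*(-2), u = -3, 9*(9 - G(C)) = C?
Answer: 3*√12419/12419 ≈ 0.026920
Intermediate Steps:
G(C) = 9 - C/9
T = 2 (T = -4 - 3*(-2) = -4 + 6 = 2)
O(E) = 15 + E
X = √12419/3 (X = √((15 + 2) + ((9 - ⅑*1) - 1*(-1354))) = √(17 + ((9 - ⅑) + 1354)) = √(17 + (80/9 + 1354)) = √(17 + 12266/9) = √(12419/9) = √12419/3 ≈ 37.147)
1/X = 1/(√12419/3) = 3*√12419/12419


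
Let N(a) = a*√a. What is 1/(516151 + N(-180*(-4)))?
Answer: 516151/266038606801 - 8640*√5/266038606801 ≈ 1.8675e-6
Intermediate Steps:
N(a) = a^(3/2)
1/(516151 + N(-180*(-4))) = 1/(516151 + (-180*(-4))^(3/2)) = 1/(516151 + 720^(3/2)) = 1/(516151 + 8640*√5)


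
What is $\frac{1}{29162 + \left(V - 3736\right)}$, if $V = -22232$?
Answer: $\frac{1}{3194} \approx 0.00031309$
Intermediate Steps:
$\frac{1}{29162 + \left(V - 3736\right)} = \frac{1}{29162 - 25968} = \frac{1}{3194}$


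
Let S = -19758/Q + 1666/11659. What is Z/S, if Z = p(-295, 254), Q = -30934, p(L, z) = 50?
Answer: 9016487650/140947283 ≈ 63.971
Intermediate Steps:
Z = 50
S = 140947283/180329753 (S = -19758/(-30934) + 1666/11659 = -19758*(-1/30934) + 1666*(1/11659) = 9879/15467 + 1666/11659 = 140947283/180329753 ≈ 0.78161)
Z/S = 50/(140947283/180329753) = 50*(180329753/140947283) = 9016487650/140947283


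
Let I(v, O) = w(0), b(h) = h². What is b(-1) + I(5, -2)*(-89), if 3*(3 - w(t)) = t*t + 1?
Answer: -709/3 ≈ -236.33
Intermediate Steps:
w(t) = 8/3 - t²/3 (w(t) = 3 - (t*t + 1)/3 = 3 - (t² + 1)/3 = 3 - (1 + t²)/3 = 3 + (-⅓ - t²/3) = 8/3 - t²/3)
I(v, O) = 8/3 (I(v, O) = 8/3 - ⅓*0² = 8/3 - ⅓*0 = 8/3 + 0 = 8/3)
b(-1) + I(5, -2)*(-89) = (-1)² + (8/3)*(-89) = 1 - 712/3 = -709/3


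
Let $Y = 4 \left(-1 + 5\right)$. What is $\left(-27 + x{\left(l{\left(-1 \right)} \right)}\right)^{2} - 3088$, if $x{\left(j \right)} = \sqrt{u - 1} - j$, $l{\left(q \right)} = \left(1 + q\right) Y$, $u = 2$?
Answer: $-2412$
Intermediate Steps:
$Y = 16$ ($Y = 4 \cdot 4 = 16$)
$l{\left(q \right)} = 16 + 16 q$ ($l{\left(q \right)} = \left(1 + q\right) 16 = 16 + 16 q$)
$x{\left(j \right)} = 1 - j$ ($x{\left(j \right)} = \sqrt{2 - 1} - j = \sqrt{1} - j = 1 - j$)
$\left(-27 + x{\left(l{\left(-1 \right)} \right)}\right)^{2} - 3088 = \left(-27 + \left(1 - \left(16 + 16 \left(-1\right)\right)\right)\right)^{2} - 3088 = \left(-27 + \left(1 - \left(16 - 16\right)\right)\right)^{2} - 3088 = \left(-27 + \left(1 - 0\right)\right)^{2} - 3088 = \left(-27 + \left(1 + 0\right)\right)^{2} - 3088 = \left(-27 + 1\right)^{2} - 3088 = \left(-26\right)^{2} - 3088 = 676 - 3088 = -2412$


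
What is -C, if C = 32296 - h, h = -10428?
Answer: -42724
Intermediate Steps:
C = 42724 (C = 32296 - 1*(-10428) = 32296 + 10428 = 42724)
-C = -1*42724 = -42724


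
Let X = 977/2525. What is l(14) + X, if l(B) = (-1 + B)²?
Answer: 427702/2525 ≈ 169.39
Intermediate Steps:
X = 977/2525 (X = 977*(1/2525) = 977/2525 ≈ 0.38693)
l(14) + X = (-1 + 14)² + 977/2525 = 13² + 977/2525 = 169 + 977/2525 = 427702/2525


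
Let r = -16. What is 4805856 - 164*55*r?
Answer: 4950176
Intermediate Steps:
4805856 - 164*55*r = 4805856 - 164*55*(-16) = 4805856 - 9020*(-16) = 4805856 - 1*(-144320) = 4805856 + 144320 = 4950176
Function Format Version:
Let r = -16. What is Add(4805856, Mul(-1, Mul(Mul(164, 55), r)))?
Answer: 4950176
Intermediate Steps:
Add(4805856, Mul(-1, Mul(Mul(164, 55), r))) = Add(4805856, Mul(-1, Mul(Mul(164, 55), -16))) = Add(4805856, Mul(-1, Mul(9020, -16))) = Add(4805856, Mul(-1, -144320)) = Add(4805856, 144320) = 4950176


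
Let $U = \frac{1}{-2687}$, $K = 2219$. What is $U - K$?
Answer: $- \frac{5962454}{2687} \approx -2219.0$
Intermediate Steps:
$U = - \frac{1}{2687} \approx -0.00037216$
$U - K = - \frac{1}{2687} - 2219 = - \frac{5962454}{2687}$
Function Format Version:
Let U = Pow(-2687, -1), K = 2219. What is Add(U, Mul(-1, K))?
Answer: Rational(-5962454, 2687) ≈ -2219.0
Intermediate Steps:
U = Rational(-1, 2687) ≈ -0.00037216
Add(U, Mul(-1, K)) = Add(Rational(-1, 2687), Mul(-1, 2219)) = Add(Rational(-1, 2687), -2219) = Rational(-5962454, 2687)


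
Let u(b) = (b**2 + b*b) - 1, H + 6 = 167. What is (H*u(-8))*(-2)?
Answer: -40894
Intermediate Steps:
H = 161 (H = -6 + 167 = 161)
u(b) = -1 + 2*b**2 (u(b) = (b**2 + b**2) - 1 = 2*b**2 - 1 = -1 + 2*b**2)
(H*u(-8))*(-2) = (161*(-1 + 2*(-8)**2))*(-2) = (161*(-1 + 2*64))*(-2) = (161*(-1 + 128))*(-2) = (161*127)*(-2) = 20447*(-2) = -40894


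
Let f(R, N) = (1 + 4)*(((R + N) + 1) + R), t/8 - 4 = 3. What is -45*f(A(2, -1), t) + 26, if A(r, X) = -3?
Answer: -11449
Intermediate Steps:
t = 56 (t = 32 + 8*3 = 32 + 24 = 56)
f(R, N) = 5 + 5*N + 10*R (f(R, N) = 5*(((N + R) + 1) + R) = 5*((1 + N + R) + R) = 5*(1 + N + 2*R) = 5 + 5*N + 10*R)
-45*f(A(2, -1), t) + 26 = -45*(5 + 5*56 + 10*(-3)) + 26 = -45*(5 + 280 - 30) + 26 = -45*255 + 26 = -11475 + 26 = -11449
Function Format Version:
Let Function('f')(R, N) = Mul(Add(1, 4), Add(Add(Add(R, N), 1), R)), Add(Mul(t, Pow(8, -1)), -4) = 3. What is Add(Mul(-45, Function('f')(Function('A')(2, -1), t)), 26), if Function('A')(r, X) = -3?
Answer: -11449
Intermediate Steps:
t = 56 (t = Add(32, Mul(8, 3)) = Add(32, 24) = 56)
Function('f')(R, N) = Add(5, Mul(5, N), Mul(10, R)) (Function('f')(R, N) = Mul(5, Add(Add(Add(N, R), 1), R)) = Mul(5, Add(Add(1, N, R), R)) = Mul(5, Add(1, N, Mul(2, R))) = Add(5, Mul(5, N), Mul(10, R)))
Add(Mul(-45, Function('f')(Function('A')(2, -1), t)), 26) = Add(Mul(-45, Add(5, Mul(5, 56), Mul(10, -3))), 26) = Add(Mul(-45, Add(5, 280, -30)), 26) = Add(Mul(-45, 255), 26) = Add(-11475, 26) = -11449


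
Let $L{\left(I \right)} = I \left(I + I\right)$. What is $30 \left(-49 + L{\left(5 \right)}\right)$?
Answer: $30$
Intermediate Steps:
$L{\left(I \right)} = 2 I^{2}$ ($L{\left(I \right)} = I 2 I = 2 I^{2}$)
$30 \left(-49 + L{\left(5 \right)}\right) = 30 \left(-49 + 2 \cdot 5^{2}\right) = 30 \left(-49 + 2 \cdot 25\right) = 30 \left(-49 + 50\right) = 30 \cdot 1 = 30$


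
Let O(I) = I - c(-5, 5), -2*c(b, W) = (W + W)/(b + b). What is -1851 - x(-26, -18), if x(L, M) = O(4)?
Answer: -3709/2 ≈ -1854.5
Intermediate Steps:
c(b, W) = -W/(2*b) (c(b, W) = -(W + W)/(2*(b + b)) = -2*W/(2*(2*b)) = -2*W*1/(2*b)/2 = -W/(2*b))
O(I) = -½ + I (O(I) = I - (-1)*5/(2*(-5)) = I - (-1)*5*(-1)/(2*5) = I - 1*½ = I - ½ = -½ + I)
x(L, M) = 7/2 (x(L, M) = -½ + 4 = 7/2)
-1851 - x(-26, -18) = -1851 - 1*7/2 = -1851 - 7/2 = -3709/2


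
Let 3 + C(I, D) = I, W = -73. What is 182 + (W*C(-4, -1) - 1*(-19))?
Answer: 712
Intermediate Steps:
C(I, D) = -3 + I
182 + (W*C(-4, -1) - 1*(-19)) = 182 + (-73*(-3 - 4) - 1*(-19)) = 182 + (-73*(-7) + 19) = 182 + (511 + 19) = 182 + 530 = 712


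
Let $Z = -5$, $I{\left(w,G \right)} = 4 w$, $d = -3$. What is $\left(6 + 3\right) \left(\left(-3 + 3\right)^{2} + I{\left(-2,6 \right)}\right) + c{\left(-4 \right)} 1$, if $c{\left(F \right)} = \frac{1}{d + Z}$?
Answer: $- \frac{577}{8} \approx -72.125$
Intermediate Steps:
$c{\left(F \right)} = - \frac{1}{8}$ ($c{\left(F \right)} = \frac{1}{-3 - 5} = \frac{1}{-8} = - \frac{1}{8}$)
$\left(6 + 3\right) \left(\left(-3 + 3\right)^{2} + I{\left(-2,6 \right)}\right) + c{\left(-4 \right)} 1 = \left(6 + 3\right) \left(\left(-3 + 3\right)^{2} + 4 \left(-2\right)\right) - \frac{1}{8} = 9 \left(0^{2} - 8\right) - \frac{1}{8} = 9 \left(0 - 8\right) - \frac{1}{8} = 9 \left(-8\right) - \frac{1}{8} = -72 - \frac{1}{8} = - \frac{577}{8}$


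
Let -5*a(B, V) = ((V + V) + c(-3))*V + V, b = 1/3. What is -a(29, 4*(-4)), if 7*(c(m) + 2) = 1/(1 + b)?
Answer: 3684/35 ≈ 105.26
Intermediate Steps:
b = ⅓ ≈ 0.33333
c(m) = -53/28 (c(m) = -2 + 1/(7*(1 + ⅓)) = -2 + 1/(7*(4/3)) = -2 + (⅐)*(¾) = -2 + 3/28 = -53/28)
a(B, V) = -V/5 - V*(-53/28 + 2*V)/5 (a(B, V) = -(((V + V) - 53/28)*V + V)/5 = -((2*V - 53/28)*V + V)/5 = -((-53/28 + 2*V)*V + V)/5 = -(V*(-53/28 + 2*V) + V)/5 = -(V + V*(-53/28 + 2*V))/5 = -V/5 - V*(-53/28 + 2*V)/5)
-a(29, 4*(-4)) = -4*(-4)*(25 - 224*(-4))/140 = -(-16)*(25 - 56*(-16))/140 = -(-16)*(25 + 896)/140 = -(-16)*921/140 = -1*(-3684/35) = 3684/35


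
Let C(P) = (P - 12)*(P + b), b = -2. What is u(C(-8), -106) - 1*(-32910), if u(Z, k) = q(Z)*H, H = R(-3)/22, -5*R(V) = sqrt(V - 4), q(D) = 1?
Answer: 32910 - I*sqrt(7)/110 ≈ 32910.0 - 0.024052*I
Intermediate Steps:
R(V) = -sqrt(-4 + V)/5 (R(V) = -sqrt(V - 4)/5 = -sqrt(-4 + V)/5)
C(P) = (-12 + P)*(-2 + P) (C(P) = (P - 12)*(P - 2) = (-12 + P)*(-2 + P))
H = -I*sqrt(7)/110 (H = -sqrt(-4 - 3)/5/22 = -I*sqrt(7)/5*(1/22) = -I*sqrt(7)/110 ≈ -0.024052*I)
u(Z, k) = -I*sqrt(7)/110 (u(Z, k) = 1*(-I*sqrt(7)/110) = -I*sqrt(7)/110)
u(C(-8), -106) - 1*(-32910) = -I*sqrt(7)/110 - 1*(-32910) = -I*sqrt(7)/110 + 32910 = 32910 - I*sqrt(7)/110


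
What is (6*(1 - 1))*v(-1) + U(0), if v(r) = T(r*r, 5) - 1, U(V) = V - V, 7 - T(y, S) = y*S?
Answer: 0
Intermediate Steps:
T(y, S) = 7 - S*y (T(y, S) = 7 - y*S = 7 - S*y)
U(V) = 0
v(r) = 6 - 5*r² (v(r) = (7 - 1*5*r*r) - 1 = (7 - 1*5*r²) - 1 = (7 - 5*r²) - 1 = 6 - 5*r²)
(6*(1 - 1))*v(-1) + U(0) = (6*(1 - 1))*(6 - 5*(-1)²) + 0 = (6*0)*(6 - 5*1) + 0 = 0*(6 - 5) + 0 = 0*1 + 0 = 0 + 0 = 0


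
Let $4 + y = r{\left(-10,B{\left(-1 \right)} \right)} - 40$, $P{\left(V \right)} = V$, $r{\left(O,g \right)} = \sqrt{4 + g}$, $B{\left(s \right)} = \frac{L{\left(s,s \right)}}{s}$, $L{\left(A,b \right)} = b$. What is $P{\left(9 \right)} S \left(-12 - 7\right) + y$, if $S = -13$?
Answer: $2179 + \sqrt{5} \approx 2181.2$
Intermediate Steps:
$B{\left(s \right)} = 1$ ($B{\left(s \right)} = \frac{s}{s} = 1$)
$y = -44 + \sqrt{5}$ ($y = -4 + \left(\sqrt{4 + 1} - 40\right) = -4 - \left(40 - \sqrt{5}\right) = -44 + \sqrt{5} \approx -41.764$)
$P{\left(9 \right)} S \left(-12 - 7\right) + y = 9 \left(- 13 \left(-12 - 7\right)\right) - \left(44 - \sqrt{5}\right) = 9 \left(\left(-13\right) \left(-19\right)\right) - \left(44 - \sqrt{5}\right) = 9 \cdot 247 - \left(44 - \sqrt{5}\right) = 2223 - \left(44 - \sqrt{5}\right) = 2179 + \sqrt{5}$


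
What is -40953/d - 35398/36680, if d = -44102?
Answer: -14741639/404415340 ≈ -0.036452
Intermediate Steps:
-40953/d - 35398/36680 = -40953/(-44102) - 35398/36680 = -40953*(-1/44102) - 35398*1/36680 = 40953/44102 - 17699/18340 = -14741639/404415340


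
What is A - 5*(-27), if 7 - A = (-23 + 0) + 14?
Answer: 151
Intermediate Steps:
A = 16 (A = 7 - ((-23 + 0) + 14) = 7 - (-23 + 14) = 7 - 1*(-9) = 7 + 9 = 16)
A - 5*(-27) = 16 - 5*(-27) = 16 + 135 = 151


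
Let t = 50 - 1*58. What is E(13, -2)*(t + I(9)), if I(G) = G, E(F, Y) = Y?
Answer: -2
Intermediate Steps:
t = -8 (t = 50 - 58 = -8)
E(13, -2)*(t + I(9)) = -2*(-8 + 9) = -2*1 = -2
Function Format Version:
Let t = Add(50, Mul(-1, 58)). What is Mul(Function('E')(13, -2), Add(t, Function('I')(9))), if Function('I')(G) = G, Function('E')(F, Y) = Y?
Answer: -2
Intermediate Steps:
t = -8 (t = Add(50, -58) = -8)
Mul(Function('E')(13, -2), Add(t, Function('I')(9))) = Mul(-2, Add(-8, 9)) = Mul(-2, 1) = -2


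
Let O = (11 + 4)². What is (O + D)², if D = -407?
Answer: 33124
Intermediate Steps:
O = 225 (O = 15² = 225)
(O + D)² = (225 - 407)² = (-182)² = 33124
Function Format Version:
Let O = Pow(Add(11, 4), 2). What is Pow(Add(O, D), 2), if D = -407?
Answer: 33124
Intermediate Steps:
O = 225 (O = Pow(15, 2) = 225)
Pow(Add(O, D), 2) = Pow(Add(225, -407), 2) = Pow(-182, 2) = 33124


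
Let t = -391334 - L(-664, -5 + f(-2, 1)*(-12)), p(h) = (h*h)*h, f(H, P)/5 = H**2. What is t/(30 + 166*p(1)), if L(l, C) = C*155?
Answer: -353359/196 ≈ -1802.9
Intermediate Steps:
f(H, P) = 5*H**2
L(l, C) = 155*C
p(h) = h**3 (p(h) = h**2*h = h**3)
t = -353359 (t = -391334 - 155*(-5 + (5*(-2)**2)*(-12)) = -391334 - 155*(-5 + (5*4)*(-12)) = -391334 - 155*(-5 + 20*(-12)) = -391334 - 155*(-5 - 240) = -391334 - 155*(-245) = -391334 - 1*(-37975) = -391334 + 37975 = -353359)
t/(30 + 166*p(1)) = -353359/(30 + 166*1**3) = -353359/(30 + 166*1) = -353359/(30 + 166) = -353359/196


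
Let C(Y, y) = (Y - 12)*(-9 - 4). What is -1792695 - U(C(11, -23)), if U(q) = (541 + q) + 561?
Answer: -1793810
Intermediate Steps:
C(Y, y) = 156 - 13*Y (C(Y, y) = (-12 + Y)*(-13) = 156 - 13*Y)
U(q) = 1102 + q
-1792695 - U(C(11, -23)) = -1792695 - (1102 + (156 - 13*11)) = -1792695 - (1102 + (156 - 143)) = -1792695 - (1102 + 13) = -1792695 - 1*1115 = -1792695 - 1115 = -1793810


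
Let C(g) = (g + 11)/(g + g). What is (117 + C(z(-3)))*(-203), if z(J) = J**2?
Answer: -215789/9 ≈ -23977.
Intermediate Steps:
C(g) = (11 + g)/(2*g) (C(g) = (11 + g)/((2*g)) = (11 + g)*(1/(2*g)) = (11 + g)/(2*g))
(117 + C(z(-3)))*(-203) = (117 + (11 + (-3)**2)/(2*((-3)**2)))*(-203) = (117 + (1/2)*(11 + 9)/9)*(-203) = (117 + (1/2)*(1/9)*20)*(-203) = (117 + 10/9)*(-203) = (1063/9)*(-203) = -215789/9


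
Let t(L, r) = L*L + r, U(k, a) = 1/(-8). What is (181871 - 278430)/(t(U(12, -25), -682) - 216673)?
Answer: 6179776/13910719 ≈ 0.44425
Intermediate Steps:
U(k, a) = -⅛
t(L, r) = r + L² (t(L, r) = L² + r = r + L²)
(181871 - 278430)/(t(U(12, -25), -682) - 216673) = (181871 - 278430)/((-682 + (-⅛)²) - 216673) = -96559/((-682 + 1/64) - 216673) = -96559/(-43647/64 - 216673) = -96559/(-13910719/64) = -96559*(-64/13910719) = 6179776/13910719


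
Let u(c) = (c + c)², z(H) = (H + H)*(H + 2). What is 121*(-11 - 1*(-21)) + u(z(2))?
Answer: 2234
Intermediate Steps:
z(H) = 2*H*(2 + H) (z(H) = (2*H)*(2 + H) = 2*H*(2 + H))
u(c) = 4*c² (u(c) = (2*c)² = 4*c²)
121*(-11 - 1*(-21)) + u(z(2)) = 121*(-11 - 1*(-21)) + 4*(2*2*(2 + 2))² = 121*(-11 + 21) + 4*(2*2*4)² = 121*10 + 4*16² = 1210 + 4*256 = 1210 + 1024 = 2234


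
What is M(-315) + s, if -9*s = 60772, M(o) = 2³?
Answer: -60700/9 ≈ -6744.4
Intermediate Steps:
M(o) = 8
s = -60772/9 (s = -⅑*60772 = -60772/9 ≈ -6752.4)
M(-315) + s = 8 - 60772/9 = -60700/9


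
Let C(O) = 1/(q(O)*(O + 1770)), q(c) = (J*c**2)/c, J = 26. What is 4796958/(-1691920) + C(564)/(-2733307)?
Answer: -28047079827582531511/9892397494804677840 ≈ -2.8352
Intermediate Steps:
q(c) = 26*c (q(c) = (26*c**2)/c = 26*c)
C(O) = 1/(26*O*(1770 + O)) (C(O) = 1/((26*O)*(O + 1770)) = 1/((26*O)*(1770 + O)) = 1/(26*O*(1770 + O)))
4796958/(-1691920) + C(564)/(-2733307) = 4796958/(-1691920) + ((1/26)/(564*(1770 + 564)))/(-2733307) = 4796958*(-1/1691920) + ((1/26)*(1/564)/2334)*(-1/2733307) = -2398479/845960 + ((1/26)*(1/564)*(1/2334))*(-1/2733307) = -2398479/845960 + (1/34225776)*(-1/2733307) = -2398479/845960 - 1/93549553121232 = -28047079827582531511/9892397494804677840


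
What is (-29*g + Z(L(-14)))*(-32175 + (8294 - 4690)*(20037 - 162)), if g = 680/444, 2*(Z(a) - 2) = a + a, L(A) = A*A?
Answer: 406863732200/37 ≈ 1.0996e+10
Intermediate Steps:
L(A) = A**2
Z(a) = 2 + a (Z(a) = 2 + (a + a)/2 = 2 + (2*a)/2 = 2 + a)
g = 170/111 (g = 680*(1/444) = 170/111 ≈ 1.5315)
(-29*g + Z(L(-14)))*(-32175 + (8294 - 4690)*(20037 - 162)) = (-29*170/111 + (2 + (-14)**2))*(-32175 + (8294 - 4690)*(20037 - 162)) = (-4930/111 + (2 + 196))*(-32175 + 3604*19875) = (-4930/111 + 198)*(-32175 + 71629500) = (17048/111)*71597325 = 406863732200/37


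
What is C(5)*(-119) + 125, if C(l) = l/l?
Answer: 6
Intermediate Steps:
C(l) = 1
C(5)*(-119) + 125 = 1*(-119) + 125 = -119 + 125 = 6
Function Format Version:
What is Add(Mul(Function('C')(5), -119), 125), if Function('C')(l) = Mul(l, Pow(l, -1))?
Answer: 6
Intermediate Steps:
Function('C')(l) = 1
Add(Mul(Function('C')(5), -119), 125) = Add(Mul(1, -119), 125) = Add(-119, 125) = 6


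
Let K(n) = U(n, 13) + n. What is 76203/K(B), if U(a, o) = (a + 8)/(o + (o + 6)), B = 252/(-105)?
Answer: -3048120/89 ≈ -34249.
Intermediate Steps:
B = -12/5 (B = 252*(-1/105) = -12/5 ≈ -2.4000)
U(a, o) = (8 + a)/(6 + 2*o) (U(a, o) = (8 + a)/(o + (6 + o)) = (8 + a)/(6 + 2*o))
K(n) = ¼ + 33*n/32 (K(n) = (8 + n)/(2*(3 + 13)) + n = (½)*(8 + n)/16 + n = (½)*(1/16)*(8 + n) + n = (¼ + n/32) + n = ¼ + 33*n/32)
76203/K(B) = 76203/(¼ + (33/32)*(-12/5)) = 76203/(¼ - 99/40) = 76203/(-89/40) = 76203*(-40/89) = -3048120/89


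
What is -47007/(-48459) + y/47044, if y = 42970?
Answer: 715613423/379950866 ≈ 1.8834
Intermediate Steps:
-47007/(-48459) + y/47044 = -47007/(-48459) + 42970/47044 = -47007*(-1/48459) + 42970*(1/47044) = 15669/16153 + 21485/23522 = 715613423/379950866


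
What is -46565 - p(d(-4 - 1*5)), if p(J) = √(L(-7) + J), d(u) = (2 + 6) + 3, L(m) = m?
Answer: -46567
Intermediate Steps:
d(u) = 11 (d(u) = 8 + 3 = 11)
p(J) = √(-7 + J)
-46565 - p(d(-4 - 1*5)) = -46565 - √(-7 + 11) = -46565 - √4 = -46565 - 1*2 = -46565 - 2 = -46567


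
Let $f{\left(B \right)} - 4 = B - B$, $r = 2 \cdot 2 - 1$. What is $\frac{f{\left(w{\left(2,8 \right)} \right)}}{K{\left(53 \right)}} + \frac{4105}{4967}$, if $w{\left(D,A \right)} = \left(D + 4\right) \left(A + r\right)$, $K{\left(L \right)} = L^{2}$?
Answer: $\frac{11550813}{13952303} \approx 0.82788$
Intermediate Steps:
$r = 3$ ($r = 4 - 1 = 3$)
$w{\left(D,A \right)} = \left(3 + A\right) \left(4 + D\right)$ ($w{\left(D,A \right)} = \left(D + 4\right) \left(A + 3\right) = \left(4 + D\right) \left(3 + A\right) = \left(3 + A\right) \left(4 + D\right)$)
$f{\left(B \right)} = 4$ ($f{\left(B \right)} = 4 + \left(B - B\right) = 4 + 0 = 4$)
$\frac{f{\left(w{\left(2,8 \right)} \right)}}{K{\left(53 \right)}} + \frac{4105}{4967} = \frac{4}{53^{2}} + \frac{4105}{4967} = \frac{4}{2809} + 4105 \cdot \frac{1}{4967} = 4 \cdot \frac{1}{2809} + \frac{4105}{4967} = \frac{4}{2809} + \frac{4105}{4967} = \frac{11550813}{13952303}$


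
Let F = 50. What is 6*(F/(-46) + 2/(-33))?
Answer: -1742/253 ≈ -6.8854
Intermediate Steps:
6*(F/(-46) + 2/(-33)) = 6*(50/(-46) + 2/(-33)) = 6*(50*(-1/46) + 2*(-1/33)) = 6*(-25/23 - 2/33) = 6*(-871/759) = -1742/253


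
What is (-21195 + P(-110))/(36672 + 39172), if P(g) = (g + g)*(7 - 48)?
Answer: -12175/75844 ≈ -0.16053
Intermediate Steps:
P(g) = -82*g (P(g) = (2*g)*(-41) = -82*g)
(-21195 + P(-110))/(36672 + 39172) = (-21195 - 82*(-110))/(36672 + 39172) = (-21195 + 9020)/75844 = -12175*1/75844 = -12175/75844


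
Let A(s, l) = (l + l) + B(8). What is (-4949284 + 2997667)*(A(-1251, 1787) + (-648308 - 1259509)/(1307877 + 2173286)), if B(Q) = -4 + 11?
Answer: -24325221437044662/3481163 ≈ -6.9877e+9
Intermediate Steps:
B(Q) = 7
A(s, l) = 7 + 2*l (A(s, l) = (l + l) + 7 = 2*l + 7 = 7 + 2*l)
(-4949284 + 2997667)*(A(-1251, 1787) + (-648308 - 1259509)/(1307877 + 2173286)) = (-4949284 + 2997667)*((7 + 2*1787) + (-648308 - 1259509)/(1307877 + 2173286)) = -1951617*((7 + 3574) - 1907817/3481163) = -1951617*(3581 - 1907817*1/3481163) = -1951617*(3581 - 1907817/3481163) = -1951617*12464136886/3481163 = -24325221437044662/3481163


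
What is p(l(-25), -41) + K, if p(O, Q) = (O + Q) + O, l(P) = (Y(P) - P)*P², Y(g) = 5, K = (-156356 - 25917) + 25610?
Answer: -119204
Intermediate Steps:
K = -156663 (K = -182273 + 25610 = -156663)
l(P) = P²*(5 - P) (l(P) = (5 - P)*P² = P²*(5 - P))
p(O, Q) = Q + 2*O
p(l(-25), -41) + K = (-41 + 2*((-25)²*(5 - 1*(-25)))) - 156663 = (-41 + 2*(625*(5 + 25))) - 156663 = (-41 + 2*(625*30)) - 156663 = (-41 + 2*18750) - 156663 = (-41 + 37500) - 156663 = 37459 - 156663 = -119204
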